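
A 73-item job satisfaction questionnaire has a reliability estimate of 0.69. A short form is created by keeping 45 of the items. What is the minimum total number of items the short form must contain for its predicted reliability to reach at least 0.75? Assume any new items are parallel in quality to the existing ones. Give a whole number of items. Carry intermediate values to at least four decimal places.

First, r for the 45-item form: n = 45/73 = 0.6164, so r_45 = 0.6164·0.69/(1 + (0.6164 − 1)·0.69) = 0.5784
Length factor from the short form to reach 0.75: n' = 0.75(1 − 0.5784) / [0.5784(1 − 0.75)] ≈ 2.1867
Total items = 2.1867 × 45 = 98.40, rounded up to 99.

99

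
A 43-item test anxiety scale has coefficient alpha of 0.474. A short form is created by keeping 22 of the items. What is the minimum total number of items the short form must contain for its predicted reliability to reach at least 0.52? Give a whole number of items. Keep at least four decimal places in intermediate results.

52

Short-form reliability: n = 22/43 = 0.5116; r_22 = n·r/(1+(n−1)r) ≈ 0.3155
Then solve for n' with r_old = 0.3155, r_target = 0.52: n' = 0.52(1 − 0.3155)/[0.3155(1 − 0.52)] = 2.3504
Items = 2.3504 × 22 ≈ 51.71 → 52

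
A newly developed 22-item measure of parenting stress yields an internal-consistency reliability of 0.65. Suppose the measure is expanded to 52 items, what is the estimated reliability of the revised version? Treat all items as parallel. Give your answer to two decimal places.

n = 52/22 = 2.3636
r_new = (2.3636 × 0.65) / (1 + (2.3636 − 1) × 0.65)
     = 1.5363 / 1.8863 = 0.8145

0.81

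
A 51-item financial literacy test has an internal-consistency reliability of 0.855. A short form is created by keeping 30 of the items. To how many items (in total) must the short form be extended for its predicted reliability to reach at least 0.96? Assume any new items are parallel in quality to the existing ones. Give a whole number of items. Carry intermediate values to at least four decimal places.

208

First, r for the 30-item form: n = 30/51 = 0.5882, so r_30 = 0.5882·0.855/(1 + (0.5882 − 1)·0.855) = 0.7762
Then solve for n' with r_old = 0.7762, r_target = 0.96: n' = 0.96(1 − 0.7762)/[0.7762(1 − 0.96)] = 6.9199
Total items = 6.9199 × 30 = 207.60, rounded up to 208.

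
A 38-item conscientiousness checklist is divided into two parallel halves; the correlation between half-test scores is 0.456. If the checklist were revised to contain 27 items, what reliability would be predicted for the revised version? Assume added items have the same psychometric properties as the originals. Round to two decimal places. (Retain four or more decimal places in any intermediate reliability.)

0.54

First correct the split-half correlation to full-test reliability: r_full = 2 × 0.456 / (1 + 0.456) ≈ 0.6264
Length factor from 38 to 27 items: n = 27/38 = 0.7105
r_new = n·r_full / (1 + (n − 1)·r_full) = 0.4451 / 0.8187 ≈ 0.5437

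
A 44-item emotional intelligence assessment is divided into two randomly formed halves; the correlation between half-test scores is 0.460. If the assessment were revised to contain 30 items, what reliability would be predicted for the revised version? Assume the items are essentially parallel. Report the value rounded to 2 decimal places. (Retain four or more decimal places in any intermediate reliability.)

First correct the split-half correlation to full-test reliability: r_full = 2 × 0.460 / (1 + 0.460) ≈ 0.6301
Then adjust to 30 items: n = 30/44 = 0.6818
r_new = n·r_full / (1 + (n − 1)·r_full) = 0.4296 / 0.7995 ≈ 0.5373

0.54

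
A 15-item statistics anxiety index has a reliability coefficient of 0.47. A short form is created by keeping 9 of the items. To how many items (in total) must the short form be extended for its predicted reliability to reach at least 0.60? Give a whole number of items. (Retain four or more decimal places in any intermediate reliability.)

First, r for the 9-item form: n = 9/15 = 0.6000, so r_9 = 0.6000·0.47/(1 + (0.6000 − 1)·0.47) = 0.3473
Then solve for n' with r_old = 0.3473, r_target = 0.60: n' = 0.60(1 − 0.3473)/[0.3473(1 − 0.60)] = 2.8190
Items = 2.8190 × 9 ≈ 25.37 → 26

26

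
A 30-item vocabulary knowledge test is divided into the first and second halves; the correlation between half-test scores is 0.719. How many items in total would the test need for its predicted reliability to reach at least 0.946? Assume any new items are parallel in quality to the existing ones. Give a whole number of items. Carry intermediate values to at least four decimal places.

103

Corrected full-test reliability: r_full = 2 × 0.719 / (1 + 0.719) ≈ 0.8365
Solve Spearman-Brown for n: n = 0.946(1 − 0.8365) / [0.8365(1 − 0.946)] = 3.4241
Items = 3.4241 × 30 ≈ 102.72 → 103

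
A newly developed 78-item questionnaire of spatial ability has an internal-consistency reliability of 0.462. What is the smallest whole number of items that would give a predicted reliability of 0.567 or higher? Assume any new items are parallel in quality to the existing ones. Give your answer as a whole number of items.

n = 0.567 × (1 − 0.462) / [ 0.462 × (1 − 0.567) ]
n = 0.305046 / 0.200046 ≈ 1.5249
So the test needs 1.5249 × 78 ≈ 118.94 items; rounding up, 119.

119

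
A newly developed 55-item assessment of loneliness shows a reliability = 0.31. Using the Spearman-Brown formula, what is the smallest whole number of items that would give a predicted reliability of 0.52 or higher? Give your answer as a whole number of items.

133

n = 0.52 × (1 − 0.31) / [ 0.31 × (1 − 0.52) ]
n = 0.3588 / 0.1488 ≈ 2.4113
So the test needs 2.4113 × 55 ≈ 132.62 items; rounding up, 133.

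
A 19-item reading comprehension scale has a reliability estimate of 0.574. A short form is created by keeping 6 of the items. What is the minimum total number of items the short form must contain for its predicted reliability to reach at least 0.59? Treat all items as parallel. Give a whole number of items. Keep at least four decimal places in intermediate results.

21

First, r for the 6-item form: n = 6/19 = 0.3158, so r_6 = 0.3158·0.574/(1 + (0.3158 − 1)·0.574) = 0.2985
Length factor from the short form to reach 0.59: n' = 0.59(1 − 0.2985) / [0.2985(1 − 0.59)] ≈ 3.3818
Items = 3.3818 × 6 ≈ 20.29 → 21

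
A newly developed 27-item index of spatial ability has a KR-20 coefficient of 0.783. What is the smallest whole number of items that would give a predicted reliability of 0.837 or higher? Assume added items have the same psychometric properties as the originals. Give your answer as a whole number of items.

n = 0.837(1 − 0.783) / [0.783(1 − 0.837)]
n = 0.181629 / 0.127629 ≈ 1.4231
Items needed = n × 27 = 1.4231 × 27 ≈ 38.42 → round up to 39

39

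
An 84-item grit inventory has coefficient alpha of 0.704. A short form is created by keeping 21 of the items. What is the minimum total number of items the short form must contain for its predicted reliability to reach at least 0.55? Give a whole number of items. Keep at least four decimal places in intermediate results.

44

Short-form reliability: n = 21/84 = 0.2500; r_21 = n·r/(1+(n−1)r) ≈ 0.3729
Then solve for n' with r_old = 0.3729, r_target = 0.55: n' = 0.55(1 − 0.3729)/[0.3729(1 − 0.55)] = 2.0554
Items = 2.0554 × 21 ≈ 43.16 → 44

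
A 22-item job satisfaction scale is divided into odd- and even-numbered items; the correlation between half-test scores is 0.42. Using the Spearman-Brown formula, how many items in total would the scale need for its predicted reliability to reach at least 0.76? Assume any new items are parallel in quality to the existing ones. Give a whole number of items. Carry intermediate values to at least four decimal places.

Corrected full-test reliability: r_full = 2 × 0.42 / (1 + 0.42) ≈ 0.5915
n = r_tgt(1 − r_full) / [r_full(1 − r_tgt)] = 0.76 × 0.4085 / (0.5915 × 0.24) ≈ 2.1870
Required items = 2.1870 × 22 = 48.11, so 49 items.

49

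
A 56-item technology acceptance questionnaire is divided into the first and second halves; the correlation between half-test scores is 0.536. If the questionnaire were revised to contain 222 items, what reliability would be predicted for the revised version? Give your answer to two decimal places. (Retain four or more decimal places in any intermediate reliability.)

0.90

Spearman-Brown correction (n = 2): r_full = 2·0.536/(1 + 0.536) = 0.6979
Length factor from 56 to 222 items: n = 222/56 = 3.9643
r_new = n·r_full / (1 + (n − 1)·r_full) = 2.7667 / 3.0688 ≈ 0.9016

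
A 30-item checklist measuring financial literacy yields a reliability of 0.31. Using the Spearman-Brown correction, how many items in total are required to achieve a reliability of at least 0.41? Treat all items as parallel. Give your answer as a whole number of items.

Rearranging the Spearman-Brown formula for n,
n = r_target (1 − r_old) / [ r_old (1 − r_target) ]
n = 0.41(1 − 0.31) / [0.31(1 − 0.41)]
n = 0.2829 / 0.1829 ≈ 1.5467
Items needed = n × 30 = 1.5467 × 30 ≈ 46.40 → round up to 47

47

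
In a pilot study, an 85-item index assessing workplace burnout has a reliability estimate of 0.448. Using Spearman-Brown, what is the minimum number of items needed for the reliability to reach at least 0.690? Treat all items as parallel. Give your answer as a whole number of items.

n = [0.690 × 0.552] / [0.448 × 0.310]
n = 0.380880 / 0.138880 ≈ 2.7425
2.7425 × 85 = 233.11 → 234 items

234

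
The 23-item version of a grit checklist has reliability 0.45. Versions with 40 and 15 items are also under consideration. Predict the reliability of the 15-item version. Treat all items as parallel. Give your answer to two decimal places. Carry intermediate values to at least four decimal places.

0.35

The 40-item form is not needed; work directly from the 23-item form with n = 15/23 = 0.6522.
r_{15} = n·r / (1 + (n − 1)·r) = 0.2935 / 0.8435 ≈ 0.3480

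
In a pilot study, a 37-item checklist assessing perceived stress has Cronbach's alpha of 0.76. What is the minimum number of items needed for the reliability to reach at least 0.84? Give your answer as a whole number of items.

Spearman-Brown solved for the length factor n:
n = r_target (1 − r_old) / [ r_old (1 − r_target) ]
n = 0.84 × (1 − 0.76) / [ 0.76 × (1 − 0.84) ]
  = 0.2016 / 0.1216 = 1.6579
1.6579 × 37 = 61.34 → 62 items

62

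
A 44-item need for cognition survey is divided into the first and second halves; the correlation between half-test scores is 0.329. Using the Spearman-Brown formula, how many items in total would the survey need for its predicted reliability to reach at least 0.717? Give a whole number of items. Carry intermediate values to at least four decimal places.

114

r_full = 2(0.329)/(1 + 0.329) = 0.4951
n = r_tgt(1 − r_full) / [r_full(1 − r_tgt)] = 0.717 × 0.5049 / (0.4951 × 0.283) ≈ 2.5837
Required items = 2.5837 × 44 = 113.68, so 114 items.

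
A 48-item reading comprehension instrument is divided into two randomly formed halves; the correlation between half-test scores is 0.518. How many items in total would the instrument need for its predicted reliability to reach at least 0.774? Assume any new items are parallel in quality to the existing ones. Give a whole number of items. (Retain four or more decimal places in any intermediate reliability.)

77

Corrected full-test reliability: r_full = 2 × 0.518 / (1 + 0.518) ≈ 0.6825
Solve Spearman-Brown for n: n = 0.774(1 − 0.6825) / [0.6825(1 − 0.774)] = 1.5932
Required items = 1.5932 × 48 = 76.47, so 77 items.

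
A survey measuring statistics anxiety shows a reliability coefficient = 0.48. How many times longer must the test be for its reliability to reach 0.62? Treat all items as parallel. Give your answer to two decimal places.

1.77

Rearranging the Spearman-Brown formula for n,
n = r_target (1 − r_old) / [ r_old (1 − r_target) ]
n = [0.62 × 0.52] / [0.48 × 0.38]
n = 0.3224 / 0.1824 ≈ 1.7675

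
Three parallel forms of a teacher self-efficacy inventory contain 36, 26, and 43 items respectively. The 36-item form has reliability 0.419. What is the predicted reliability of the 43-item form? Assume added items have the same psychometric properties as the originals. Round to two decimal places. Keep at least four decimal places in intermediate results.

Only the ratio of lengths matters: n = 43/36 = 1.1944
r_{43} = n·r / (1 + (n − 1)·r) = 0.5005 / 1.0815 ≈ 0.4628

0.46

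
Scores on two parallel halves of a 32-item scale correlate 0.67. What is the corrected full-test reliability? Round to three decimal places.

r_full = 2r_hh / (1 + r_hh) = 2 × 0.67 / (1 + 0.67)
       = 1.3400 / 1.6700 = 0.8024

0.802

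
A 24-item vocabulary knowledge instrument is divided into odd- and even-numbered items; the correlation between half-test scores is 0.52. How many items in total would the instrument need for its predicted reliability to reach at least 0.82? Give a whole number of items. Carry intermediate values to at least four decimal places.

51

r_full = 2(0.52)/(1 + 0.52) = 0.6842
n = r_tgt(1 − r_full) / [r_full(1 − r_tgt)] = 0.82 × 0.3158 / (0.6842 × 0.18) ≈ 2.1027
Items = 2.1027 × 24 ≈ 50.46 → 51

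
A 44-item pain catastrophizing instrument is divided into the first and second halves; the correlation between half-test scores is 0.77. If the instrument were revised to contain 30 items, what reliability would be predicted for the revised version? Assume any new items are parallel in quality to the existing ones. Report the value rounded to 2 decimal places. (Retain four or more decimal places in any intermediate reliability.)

0.82

First correct the split-half correlation to full-test reliability: r_full = 2 × 0.77 / (1 + 0.77) ≈ 0.8701
Length factor from 44 to 30 items: n = 30/44 = 0.6818
r_new = n·r_full / (1 + (n − 1)·r_full) = 0.5932 / 0.7231 ≈ 0.8204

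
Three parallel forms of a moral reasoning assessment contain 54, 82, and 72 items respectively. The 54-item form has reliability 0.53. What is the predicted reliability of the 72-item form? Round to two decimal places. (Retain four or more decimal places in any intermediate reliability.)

The 82-item form is not needed; work directly from the 54-item form with n = 72/54 = 1.3333.
r_{72} = n·r / (1 + (n − 1)·r) = 0.7066 / 1.1766 ≈ 0.6005

0.60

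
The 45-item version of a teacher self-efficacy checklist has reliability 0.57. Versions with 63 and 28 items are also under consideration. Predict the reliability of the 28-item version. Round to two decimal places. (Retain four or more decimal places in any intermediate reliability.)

0.45

The 63-item form is not needed; work directly from the 45-item form with n = 28/45 = 0.6222.
r_{28} = n·r / (1 + (n − 1)·r) = 0.3547 / 0.7847 ≈ 0.4520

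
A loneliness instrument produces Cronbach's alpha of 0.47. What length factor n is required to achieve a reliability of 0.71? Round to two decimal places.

Spearman-Brown solved for the length factor n:
n = r*(1 − r) / [ r (1 − r*) ]
n = 0.71(1 − 0.47) / [0.47(1 − 0.71)]
n = 0.3763 / 0.1363 ≈ 2.7608

2.76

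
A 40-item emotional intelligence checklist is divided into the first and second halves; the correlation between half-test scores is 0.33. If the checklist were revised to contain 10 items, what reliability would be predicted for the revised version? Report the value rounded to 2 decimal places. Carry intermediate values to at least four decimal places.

0.20

Full-test reliability from the split-half r: r_full = 2(0.33)/(1 + 0.33) = 0.4962
Then adjust to 10 items: n = 10/40 = 0.2500
r_new = n·r_full / (1 + (n − 1)·r_full) = 0.1240 / 0.6279 ≈ 0.1975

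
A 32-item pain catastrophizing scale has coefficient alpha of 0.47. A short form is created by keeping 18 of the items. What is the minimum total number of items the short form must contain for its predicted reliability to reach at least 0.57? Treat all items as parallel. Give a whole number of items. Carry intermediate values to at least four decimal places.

48

Short-form reliability: n = 18/32 = 0.5625; r_18 = n·r/(1+(n−1)r) ≈ 0.3328
Length factor from the short form to reach 0.57: n' = 0.57(1 − 0.3328) / [0.3328(1 − 0.57)] ≈ 2.6575
Total items = 2.6575 × 18 = 47.84, rounded up to 48.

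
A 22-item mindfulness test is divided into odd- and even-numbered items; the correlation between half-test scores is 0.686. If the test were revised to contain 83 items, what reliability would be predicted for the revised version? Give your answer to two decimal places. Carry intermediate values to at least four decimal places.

0.94

Spearman-Brown correction (n = 2): r_full = 2·0.686/(1 + 0.686) = 0.8138
Length factor from 22 to 83 items: n = 83/22 = 3.7727
r_new = n·r_full / (1 + (n − 1)·r_full) = 3.0702 / 3.2564 ≈ 0.9428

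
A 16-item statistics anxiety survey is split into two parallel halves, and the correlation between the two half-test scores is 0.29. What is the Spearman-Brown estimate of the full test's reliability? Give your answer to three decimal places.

0.450

r_full = 2(0.29) / (1 + 0.29)
r_full = 0.5800 / 1.2900 ≈ 0.4496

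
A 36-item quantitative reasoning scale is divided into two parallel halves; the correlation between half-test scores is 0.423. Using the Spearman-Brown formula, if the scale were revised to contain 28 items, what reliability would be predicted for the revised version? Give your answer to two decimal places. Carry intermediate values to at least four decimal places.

Full-test reliability from the split-half r: r_full = 2(0.423)/(1 + 0.423) = 0.5945
Length factor from 36 to 28 items: n = 28/36 = 0.7778
r_new = n·r_full / (1 + (n − 1)·r_full) = 0.4624 / 0.8679 ≈ 0.5328

0.53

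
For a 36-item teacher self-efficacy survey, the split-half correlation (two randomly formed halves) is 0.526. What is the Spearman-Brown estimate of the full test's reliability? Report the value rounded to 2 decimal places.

r_full = 2r_hh / (1 + r_hh) = 2 × 0.526 / (1 + 0.526)
       = 1.0520 / 1.5260 = 0.6894

0.69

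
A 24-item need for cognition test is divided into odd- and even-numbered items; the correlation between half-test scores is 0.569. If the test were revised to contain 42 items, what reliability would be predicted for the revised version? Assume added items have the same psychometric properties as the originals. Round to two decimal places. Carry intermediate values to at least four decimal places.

Spearman-Brown correction (n = 2): r_full = 2·0.569/(1 + 0.569) = 0.7253
Length factor from 24 to 42 items: n = 42/24 = 1.7500
r_new = n·r_full / (1 + (n − 1)·r_full) = 1.2693 / 1.5440 ≈ 0.8221

0.82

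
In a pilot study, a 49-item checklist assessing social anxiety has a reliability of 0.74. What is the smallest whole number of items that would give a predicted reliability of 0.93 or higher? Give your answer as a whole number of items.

Invert Spearman-Brown to solve for n:
n = r_target (1 − r_old) / [ r_old (1 − r_target) ]
n = 0.93 × (1 − 0.74) / [ 0.74 × (1 − 0.93) ]
n = 0.2418 / 0.0518 ≈ 4.6680
4.6680 × 49 = 228.73 → 229 items

229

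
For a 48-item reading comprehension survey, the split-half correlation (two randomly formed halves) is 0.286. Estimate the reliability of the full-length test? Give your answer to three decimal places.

0.445

r_full = 2r_hh / (1 + r_hh) = 2 × 0.286 / (1 + 0.286)
       = 0.5720 / 1.2860 = 0.4448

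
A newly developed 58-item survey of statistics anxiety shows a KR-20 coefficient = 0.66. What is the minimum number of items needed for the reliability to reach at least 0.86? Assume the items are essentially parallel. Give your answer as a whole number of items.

Invert Spearman-Brown to solve for n:
n = r*(1 − r) / [ r (1 − r*) ]
n = [0.86 × 0.34] / [0.66 × 0.14]
n = 0.2924 / 0.0924 ≈ 3.1645
Items needed = n × 58 = 3.1645 × 58 ≈ 183.54 → round up to 184

184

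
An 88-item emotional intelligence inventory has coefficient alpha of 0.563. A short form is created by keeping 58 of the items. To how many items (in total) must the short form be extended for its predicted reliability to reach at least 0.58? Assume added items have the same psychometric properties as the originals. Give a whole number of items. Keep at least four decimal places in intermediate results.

95

Short-form reliability: n = 58/88 = 0.6591; r_58 = n·r/(1+(n−1)r) ≈ 0.4592
Length factor from the short form to reach 0.58: n' = 0.58(1 − 0.4592) / [0.4592(1 − 0.58)] ≈ 1.6263
Total items = 1.6263 × 58 = 94.33, rounded up to 95.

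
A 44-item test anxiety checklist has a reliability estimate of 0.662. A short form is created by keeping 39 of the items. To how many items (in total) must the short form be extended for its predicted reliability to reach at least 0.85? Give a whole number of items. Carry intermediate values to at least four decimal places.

128

First, r for the 39-item form: n = 39/44 = 0.8864, so r_39 = 0.8864·0.662/(1 + (0.8864 − 1)·0.662) = 0.6345
Length factor from the short form to reach 0.85: n' = 0.85(1 − 0.6345) / [0.6345(1 − 0.85)] ≈ 3.2643
Items = 3.2643 × 39 ≈ 127.31 → 128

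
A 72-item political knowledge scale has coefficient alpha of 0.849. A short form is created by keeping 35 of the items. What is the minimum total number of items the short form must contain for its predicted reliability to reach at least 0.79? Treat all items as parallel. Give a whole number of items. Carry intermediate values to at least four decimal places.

49

Short-form reliability: n = 35/72 = 0.4861; r_35 = n·r/(1+(n−1)r) ≈ 0.7321
Then solve for n' with r_old = 0.7321, r_target = 0.79: n' = 0.79(1 − 0.7321)/[0.7321(1 − 0.79)] = 1.3766
Items = 1.3766 × 35 ≈ 48.18 → 49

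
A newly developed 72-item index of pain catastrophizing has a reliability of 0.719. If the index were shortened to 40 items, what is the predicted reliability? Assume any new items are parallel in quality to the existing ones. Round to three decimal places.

Length ratio n = 40/72 = 0.5556
r_new = (0.5556 × 0.719) / (1 + (0.5556 − 1) × 0.719)
     = 0.3995 / 0.6805 = 0.5871

0.587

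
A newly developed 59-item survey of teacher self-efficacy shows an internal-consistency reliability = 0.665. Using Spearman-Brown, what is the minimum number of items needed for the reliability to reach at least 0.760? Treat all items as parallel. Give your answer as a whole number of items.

Rearranging the Spearman-Brown formula for n,
n = r_target (1 − r_old) / [ r_old (1 − r_target) ]
n = 0.760 × (1 − 0.665) / [ 0.665 × (1 − 0.760) ]
  = 0.254600 / 0.159600 = 1.5952
So the test needs 1.5952 × 59 ≈ 94.12 items; rounding up, 95.

95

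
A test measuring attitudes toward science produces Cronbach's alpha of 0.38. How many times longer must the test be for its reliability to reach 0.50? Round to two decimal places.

1.63

n = [0.50 × 0.62] / [0.38 × 0.50]
  = 0.3100 / 0.1900 = 1.6316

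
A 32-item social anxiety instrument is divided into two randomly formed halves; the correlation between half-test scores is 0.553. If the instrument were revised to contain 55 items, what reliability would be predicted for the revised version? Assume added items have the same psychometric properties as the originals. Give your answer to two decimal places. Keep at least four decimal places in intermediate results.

0.81

Full-test reliability from the split-half r: r_full = 2(0.553)/(1 + 0.553) = 0.7122
Then adjust to 55 items: n = 55/32 = 1.7188
r_new = n·r_full / (1 + (n − 1)·r_full) = 1.2241 / 1.5119 ≈ 0.8096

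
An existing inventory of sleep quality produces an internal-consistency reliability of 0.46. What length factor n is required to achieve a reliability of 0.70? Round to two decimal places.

n = 0.70 × (1 − 0.46) / [ 0.46 × (1 − 0.70) ]
  = 0.3780 / 0.1380 = 2.7391

2.74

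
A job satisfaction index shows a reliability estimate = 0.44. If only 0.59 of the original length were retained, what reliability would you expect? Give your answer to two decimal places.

r_new = 0.59·0.44 / [1 + (0.59 − 1)·0.44]
     = 0.2596 / 0.8196 = 0.3167

0.32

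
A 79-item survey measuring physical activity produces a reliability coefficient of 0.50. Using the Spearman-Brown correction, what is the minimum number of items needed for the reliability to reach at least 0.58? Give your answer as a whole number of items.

n = 0.58(1 − 0.50) / [0.50(1 − 0.58)]
  = 0.2900 / 0.2100 = 1.3810
Items needed = n × 79 = 1.3810 × 79 ≈ 109.10 → round up to 110

110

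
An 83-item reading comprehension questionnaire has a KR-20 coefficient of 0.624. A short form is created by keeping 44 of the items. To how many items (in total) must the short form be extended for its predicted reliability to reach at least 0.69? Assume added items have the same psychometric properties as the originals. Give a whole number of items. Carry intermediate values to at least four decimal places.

First, r for the 44-item form: n = 44/83 = 0.5301, so r_44 = 0.5301·0.624/(1 + (0.5301 − 1)·0.624) = 0.4680
Length factor from the short form to reach 0.69: n' = 0.69(1 − 0.4680) / [0.4680(1 − 0.69)] ≈ 2.5302
Total items = 2.5302 × 44 = 111.33, rounded up to 112.

112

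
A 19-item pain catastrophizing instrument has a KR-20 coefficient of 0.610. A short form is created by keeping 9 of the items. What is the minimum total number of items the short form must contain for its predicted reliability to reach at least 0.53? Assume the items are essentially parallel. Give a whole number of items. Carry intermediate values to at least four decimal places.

Short-form reliability: n = 9/19 = 0.4737; r_9 = n·r/(1+(n−1)r) ≈ 0.4256
Length factor from the short form to reach 0.53: n' = 0.53(1 − 0.4256) / [0.4256(1 − 0.53)] ≈ 1.5219
Items = 1.5219 × 9 ≈ 13.70 → 14

14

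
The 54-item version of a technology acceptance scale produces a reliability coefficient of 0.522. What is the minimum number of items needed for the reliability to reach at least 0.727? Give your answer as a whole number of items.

Invert Spearman-Brown to solve for n:
n = r*(1 − r) / [ r (1 − r*) ]
n = 0.727(1 − 0.522) / [0.522(1 − 0.727)]
  = 0.347506 / 0.142506 = 2.4385
2.4385 × 54 = 131.68 → 132 items

132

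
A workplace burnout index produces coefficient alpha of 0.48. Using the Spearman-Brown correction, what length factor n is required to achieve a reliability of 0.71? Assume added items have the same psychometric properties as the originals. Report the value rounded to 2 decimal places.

Spearman-Brown solved for the length factor n:
n = r*(1 − r) / [ r (1 − r*) ]
n = [0.71 × 0.52] / [0.48 × 0.29]
n = 0.3692 / 0.1392 ≈ 2.6523

2.65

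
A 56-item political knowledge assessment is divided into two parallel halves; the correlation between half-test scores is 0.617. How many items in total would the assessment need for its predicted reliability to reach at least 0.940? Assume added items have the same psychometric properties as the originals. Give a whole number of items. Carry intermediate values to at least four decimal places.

Corrected full-test reliability: r_full = 2 × 0.617 / (1 + 0.617) ≈ 0.7631
Solve Spearman-Brown for n: n = 0.940(1 − 0.7631) / [0.7631(1 − 0.940)] = 4.8636
Items = 4.8636 × 56 ≈ 272.36 → 273

273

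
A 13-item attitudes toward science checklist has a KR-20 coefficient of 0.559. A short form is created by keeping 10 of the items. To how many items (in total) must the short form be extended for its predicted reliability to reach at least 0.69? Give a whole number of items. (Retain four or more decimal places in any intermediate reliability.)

23

Short-form reliability: n = 10/13 = 0.7692; r_10 = n·r/(1+(n−1)r) ≈ 0.4937
Length factor from the short form to reach 0.69: n' = 0.69(1 − 0.4937) / [0.4937(1 − 0.69)] ≈ 2.2826
Total items = 2.2826 × 10 = 22.83, rounded up to 23.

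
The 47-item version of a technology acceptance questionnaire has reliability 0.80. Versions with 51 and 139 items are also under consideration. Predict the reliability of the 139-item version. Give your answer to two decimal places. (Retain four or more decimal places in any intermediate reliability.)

0.92

The 51-item form is not needed; work directly from the 47-item form with n = 139/47 = 2.9574.
r_{139} = n·r / (1 + (n − 1)·r) = 2.3659 / 2.5659 ≈ 0.9221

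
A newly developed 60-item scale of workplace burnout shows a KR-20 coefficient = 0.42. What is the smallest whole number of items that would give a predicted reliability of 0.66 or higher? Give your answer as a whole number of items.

161

n = 0.66 × (1 − 0.42) / [ 0.42 × (1 − 0.66) ]
n = 0.3828 / 0.1428 ≈ 2.6807
Items needed = n × 60 = 2.6807 × 60 ≈ 160.84 → round up to 161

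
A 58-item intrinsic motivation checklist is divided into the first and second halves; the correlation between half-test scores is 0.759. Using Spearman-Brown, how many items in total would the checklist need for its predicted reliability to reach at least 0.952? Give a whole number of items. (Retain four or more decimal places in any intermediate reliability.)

r_full = 2(0.759)/(1 + 0.759) = 0.8630
n = r_tgt(1 − r_full) / [r_full(1 − r_tgt)] = 0.952 × 0.1370 / (0.8630 × 0.048) ≈ 3.1485
Required items = 3.1485 × 58 = 182.61, so 183 items.

183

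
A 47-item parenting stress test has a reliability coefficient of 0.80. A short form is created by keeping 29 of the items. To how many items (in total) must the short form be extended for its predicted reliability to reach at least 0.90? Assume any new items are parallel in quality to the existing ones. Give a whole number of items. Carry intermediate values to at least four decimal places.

Short-form reliability: n = 29/47 = 0.6170; r_29 = n·r/(1+(n−1)r) ≈ 0.7116
Length factor from the short form to reach 0.90: n' = 0.90(1 − 0.7116) / [0.7116(1 − 0.90)] ≈ 3.6476
Total items = 3.6476 × 29 = 105.78, rounded up to 106.

106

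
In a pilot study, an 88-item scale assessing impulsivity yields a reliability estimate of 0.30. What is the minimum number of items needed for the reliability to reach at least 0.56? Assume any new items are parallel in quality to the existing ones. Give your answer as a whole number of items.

Spearman-Brown solved for the length factor n:
n = r*(1 − r) / [ r (1 − r*) ]
n = 0.56 × (1 − 0.30) / [ 0.30 × (1 − 0.56) ]
n = 0.3920 / 0.1320 ≈ 2.9697
2.9697 × 88 = 261.33 → 262 items

262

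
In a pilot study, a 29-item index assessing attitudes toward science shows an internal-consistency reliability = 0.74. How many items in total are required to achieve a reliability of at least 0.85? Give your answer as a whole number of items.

58

Invert Spearman-Brown to solve for n:
n = r*(1 − r) / [ r (1 − r*) ]
n = 0.85 × (1 − 0.74) / [ 0.74 × (1 − 0.85) ]
  = 0.2210 / 0.1110 = 1.9910
1.9910 × 29 = 57.74 → 58 items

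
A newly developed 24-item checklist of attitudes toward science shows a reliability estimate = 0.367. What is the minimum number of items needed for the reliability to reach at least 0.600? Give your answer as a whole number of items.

63

Invert Spearman-Brown to solve for n:
n = r*(1 − r) / [ r (1 − r*) ]
n = 0.600(1 − 0.367) / [0.367(1 − 0.600)]
  = 0.379800 / 0.146800 = 2.5872
So the test needs 2.5872 × 24 ≈ 62.09 items; rounding up, 63.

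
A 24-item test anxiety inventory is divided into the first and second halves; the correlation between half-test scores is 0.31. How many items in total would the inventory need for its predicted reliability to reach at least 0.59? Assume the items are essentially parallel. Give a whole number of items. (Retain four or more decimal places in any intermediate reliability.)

39

Corrected full-test reliability: r_full = 2 × 0.31 / (1 + 0.31) ≈ 0.4733
n = r_tgt(1 − r_full) / [r_full(1 − r_tgt)] = 0.59 × 0.5267 / (0.4733 × 0.41) ≈ 1.6014
Required items = 1.6014 × 24 = 38.43, so 39 items.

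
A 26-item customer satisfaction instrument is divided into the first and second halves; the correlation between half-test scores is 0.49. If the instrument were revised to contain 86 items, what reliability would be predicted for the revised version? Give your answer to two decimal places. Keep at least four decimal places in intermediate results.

0.86

Full-test reliability from the split-half r: r_full = 2(0.49)/(1 + 0.49) = 0.6577
Then adjust to 86 items: n = 86/26 = 3.3077
r_new = n·r_full / (1 + (n − 1)·r_full) = 2.1755 / 2.5178 ≈ 0.8640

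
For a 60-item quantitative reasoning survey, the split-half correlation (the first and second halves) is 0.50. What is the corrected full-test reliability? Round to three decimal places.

0.667

Apply the Spearman-Brown correction with n = 2:
r_full = 2(0.50) / (1 + 0.50)
r_full = 1.0000 / 1.5000 ≈ 0.6667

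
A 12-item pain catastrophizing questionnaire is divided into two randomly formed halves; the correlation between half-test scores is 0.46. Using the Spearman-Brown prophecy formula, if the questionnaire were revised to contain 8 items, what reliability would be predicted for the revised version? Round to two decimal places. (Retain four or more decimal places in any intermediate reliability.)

Full-test reliability from the split-half r: r_full = 2(0.46)/(1 + 0.46) = 0.6301
Then adjust to 8 items: n = 8/12 = 0.6667
r_new = n·r_full / (1 + (n − 1)·r_full) = 0.4201 / 0.7900 ≈ 0.5318

0.53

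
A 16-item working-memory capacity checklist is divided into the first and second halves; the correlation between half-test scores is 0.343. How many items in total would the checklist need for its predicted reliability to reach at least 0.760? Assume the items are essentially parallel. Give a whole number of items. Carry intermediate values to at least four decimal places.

r_full = 2(0.343)/(1 + 0.343) = 0.5108
Solve Spearman-Brown for n: n = 0.760(1 − 0.5108) / [0.5108(1 − 0.760)] = 3.0328
Required items = 3.0328 × 16 = 48.52, so 49 items.

49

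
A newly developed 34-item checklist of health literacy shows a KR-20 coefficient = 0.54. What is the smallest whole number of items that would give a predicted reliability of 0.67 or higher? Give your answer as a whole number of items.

n = [0.67 × 0.46] / [0.54 × 0.33]
  = 0.3082 / 0.1782 = 1.7295
So the test needs 1.7295 × 34 ≈ 58.80 items; rounding up, 59.

59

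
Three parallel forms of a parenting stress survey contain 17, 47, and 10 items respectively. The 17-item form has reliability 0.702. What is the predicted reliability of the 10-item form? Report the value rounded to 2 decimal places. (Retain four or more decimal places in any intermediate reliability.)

0.58

The 47-item form is not needed; work directly from the 17-item form with n = 10/17 = 0.5882.
r_{10} = n·r / (1 + (n − 1)·r) = 0.4129 / 0.7109 ≈ 0.5808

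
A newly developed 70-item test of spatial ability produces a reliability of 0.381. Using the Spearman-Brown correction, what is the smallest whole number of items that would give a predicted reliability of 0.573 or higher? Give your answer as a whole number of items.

153

Invert Spearman-Brown to solve for n:
n = r*(1 − r) / [ r (1 − r*) ]
n = 0.573 × (1 − 0.381) / [ 0.381 × (1 − 0.573) ]
  = 0.354687 / 0.162687 = 2.1802
So the test needs 2.1802 × 70 ≈ 152.61 items; rounding up, 153.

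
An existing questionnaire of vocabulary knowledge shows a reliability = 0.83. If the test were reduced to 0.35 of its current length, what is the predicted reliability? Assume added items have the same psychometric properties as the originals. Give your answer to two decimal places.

Apply the Spearman-Brown prophecy formula, r' = nr / [1 + (n − 1)r]:
r_new = 0.35·0.83 / [1 + (0.35 − 1)·0.83]
     = 0.2905 / 0.4605 = 0.6308

0.63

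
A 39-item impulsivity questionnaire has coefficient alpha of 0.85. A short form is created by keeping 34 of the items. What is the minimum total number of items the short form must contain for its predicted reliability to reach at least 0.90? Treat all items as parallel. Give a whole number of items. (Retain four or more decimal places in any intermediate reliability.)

62

Short-form reliability: n = 34/39 = 0.8718; r_34 = n·r/(1+(n−1)r) ≈ 0.8317
Then solve for n' with r_old = 0.8317, r_target = 0.90: n' = 0.90(1 − 0.8317)/[0.8317(1 − 0.90)] = 1.8212
Items = 1.8212 × 34 ≈ 61.92 → 62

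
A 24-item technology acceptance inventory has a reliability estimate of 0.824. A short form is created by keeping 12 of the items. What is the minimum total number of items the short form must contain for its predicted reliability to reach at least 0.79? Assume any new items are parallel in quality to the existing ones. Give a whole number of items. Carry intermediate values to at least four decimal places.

20

First, r for the 12-item form: n = 12/24 = 0.5000, so r_12 = 0.5000·0.824/(1 + (0.5000 − 1)·0.824) = 0.7007
Length factor from the short form to reach 0.79: n' = 0.79(1 − 0.7007) / [0.7007(1 − 0.79)] ≈ 1.6069
Total items = 1.6069 × 12 = 19.28, rounded up to 20.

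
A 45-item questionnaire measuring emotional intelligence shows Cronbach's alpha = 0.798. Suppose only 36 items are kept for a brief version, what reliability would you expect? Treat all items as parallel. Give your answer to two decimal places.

n = 36/45 = 0.8
Apply the Spearman-Brown prophecy formula, r' = nr / [1 + (n − 1)r]:
r_new = (0.8 × 0.798) / (1 + (0.8 − 1) × 0.798)
     = 0.6384 / 0.8404 = 0.7596

0.76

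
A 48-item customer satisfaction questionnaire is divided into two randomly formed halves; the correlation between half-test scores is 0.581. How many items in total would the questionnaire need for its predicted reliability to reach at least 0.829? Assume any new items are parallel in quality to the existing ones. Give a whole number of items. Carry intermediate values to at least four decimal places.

84

Corrected full-test reliability: r_full = 2 × 0.581 / (1 + 0.581) ≈ 0.7350
n = r_tgt(1 − r_full) / [r_full(1 − r_tgt)] = 0.829 × 0.2650 / (0.7350 × 0.171) ≈ 1.7479
Items = 1.7479 × 48 ≈ 83.90 → 84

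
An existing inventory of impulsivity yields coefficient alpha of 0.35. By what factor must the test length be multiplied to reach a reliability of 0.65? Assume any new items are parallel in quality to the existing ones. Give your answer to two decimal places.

3.45

Invert Spearman-Brown to solve for n:
n = r*(1 − r) / [ r (1 − r*) ]
n = 0.65 × (1 − 0.35) / [ 0.35 × (1 − 0.65) ]
n = 0.4225 / 0.1225 ≈ 3.4490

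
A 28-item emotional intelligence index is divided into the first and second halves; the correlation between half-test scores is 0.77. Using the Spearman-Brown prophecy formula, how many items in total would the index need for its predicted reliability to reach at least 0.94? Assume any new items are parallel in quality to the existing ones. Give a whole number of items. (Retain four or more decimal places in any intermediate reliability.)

66

r_full = 2(0.77)/(1 + 0.77) = 0.8701
n = r_tgt(1 − r_full) / [r_full(1 − r_tgt)] = 0.94 × 0.1299 / (0.8701 × 0.06) ≈ 2.3389
Required items = 2.3389 × 28 = 65.49, so 66 items.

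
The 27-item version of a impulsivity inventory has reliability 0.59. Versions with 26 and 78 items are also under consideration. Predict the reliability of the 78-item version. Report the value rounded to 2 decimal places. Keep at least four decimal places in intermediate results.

0.81

Only the ratio of lengths matters: n = 78/27 = 2.8889
r_{78} = n·r / (1 + (n − 1)·r) = 1.7045 / 2.1145 ≈ 0.8061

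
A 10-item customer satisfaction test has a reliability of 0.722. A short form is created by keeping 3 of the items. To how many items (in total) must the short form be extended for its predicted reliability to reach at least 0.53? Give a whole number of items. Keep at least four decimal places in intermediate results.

5

Short-form reliability: n = 3/10 = 0.3000; r_3 = n·r/(1+(n−1)r) ≈ 0.4379
Length factor from the short form to reach 0.53: n' = 0.53(1 − 0.4379) / [0.4379(1 − 0.53)] ≈ 1.4475
Total items = 1.4475 × 3 = 4.34, rounded up to 5.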